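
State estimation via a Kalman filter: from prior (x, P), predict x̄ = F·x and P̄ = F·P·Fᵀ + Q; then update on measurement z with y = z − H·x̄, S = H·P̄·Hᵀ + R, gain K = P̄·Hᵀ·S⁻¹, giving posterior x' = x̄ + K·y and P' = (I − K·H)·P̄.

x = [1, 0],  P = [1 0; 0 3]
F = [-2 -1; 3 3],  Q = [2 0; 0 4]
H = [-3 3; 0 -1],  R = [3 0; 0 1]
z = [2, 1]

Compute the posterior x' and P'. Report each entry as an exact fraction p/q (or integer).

x̄ = F·x = [-2, 3]
P̄ = F·P·Fᵀ + Q = [9 -15; -15 40]
y = z − H·x̄ = [-13, 4]
S = H·P̄·Hᵀ + R = [714 -165; -165 41]
K = P̄·Hᵀ·S⁻¹ = [-159/683 -390/683; 55/683 -445/683]
x' = x̄ + K·y = [-859/683, -446/683]
P' = (I − K·H)·P̄ = [549/683 390/683; 390/683 445/683]

x' = [-859/683, -446/683]
P' = [549/683 390/683; 390/683 445/683]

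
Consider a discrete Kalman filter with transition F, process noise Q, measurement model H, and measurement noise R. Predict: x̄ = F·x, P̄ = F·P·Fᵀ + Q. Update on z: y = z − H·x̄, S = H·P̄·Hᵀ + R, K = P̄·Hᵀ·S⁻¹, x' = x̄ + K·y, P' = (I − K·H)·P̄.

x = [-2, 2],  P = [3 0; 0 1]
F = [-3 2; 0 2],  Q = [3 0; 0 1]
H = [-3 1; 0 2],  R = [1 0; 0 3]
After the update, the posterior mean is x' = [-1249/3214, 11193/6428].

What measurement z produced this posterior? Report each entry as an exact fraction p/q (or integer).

x̄ = F·x = [10, 4]
P̄ = F·P·Fᵀ + Q = [34 4; 4 5]
S = H·P̄·Hᵀ + R = [288 -14; -14 23]
K = P̄·Hᵀ·S⁻¹ = [-1071/3214 233/1607; -21/6428 1391/3214]
x' − x̄ = [-33389/3214, -14519/6428] = K·y
y = (KᵀK)⁻¹·Kᵀ·(x' − x̄) = [29, -5]
z = y + H·x̄ = [29, -5] + [-26, 8] = [3, 3]

z = [3, 3]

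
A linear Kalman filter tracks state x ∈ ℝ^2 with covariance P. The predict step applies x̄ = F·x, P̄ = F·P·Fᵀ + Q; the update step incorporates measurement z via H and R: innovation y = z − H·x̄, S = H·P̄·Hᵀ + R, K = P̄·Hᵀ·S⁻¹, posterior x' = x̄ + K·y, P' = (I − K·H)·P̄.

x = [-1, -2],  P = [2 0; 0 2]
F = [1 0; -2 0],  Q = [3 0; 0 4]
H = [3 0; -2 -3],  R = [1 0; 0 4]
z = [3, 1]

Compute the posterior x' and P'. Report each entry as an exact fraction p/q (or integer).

x' = [1835/1914, -866/957]
P' = [104/957 -70/957; -70/957 452/957]

x̄ = F·x = [-1, 2]
P̄ = F·P·Fᵀ + Q = [5 -4; -4 12]
y = z − H·x̄ = [6, 5]
S = H·P̄·Hᵀ + R = [46 6; 6 84]
K = P̄·Hᵀ·S⁻¹ = [104/319 1/1914; -70/319 -304/957]
x' = x̄ + K·y = [1835/1914, -866/957]
P' = (I − K·H)·P̄ = [104/957 -70/957; -70/957 452/957]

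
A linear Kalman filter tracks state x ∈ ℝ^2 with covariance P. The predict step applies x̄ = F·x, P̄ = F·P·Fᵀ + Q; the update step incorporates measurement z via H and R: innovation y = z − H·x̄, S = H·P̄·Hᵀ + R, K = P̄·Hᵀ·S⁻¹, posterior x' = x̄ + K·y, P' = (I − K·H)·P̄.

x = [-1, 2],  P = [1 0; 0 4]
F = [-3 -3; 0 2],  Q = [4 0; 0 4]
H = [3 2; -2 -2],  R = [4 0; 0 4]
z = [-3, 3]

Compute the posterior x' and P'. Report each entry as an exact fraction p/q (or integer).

x̄ = F·x = [-3, 4]
P̄ = F·P·Fᵀ + Q = [49 -24; -24 20]
y = z − H·x̄ = [-2, 5]
S = H·P̄·Hᵀ + R = [237 -134; -134 88]
K = P̄·Hᵀ·S⁻¹ = [503/725 354/725; -436/725 -598/725]
x' = x̄ + K·y = [-1411/725, 782/725]
P' = (I − K·H)·P̄ = [3428/725 -4136/725; -4136/725 5332/725]

x' = [-1411/725, 782/725]
P' = [3428/725 -4136/725; -4136/725 5332/725]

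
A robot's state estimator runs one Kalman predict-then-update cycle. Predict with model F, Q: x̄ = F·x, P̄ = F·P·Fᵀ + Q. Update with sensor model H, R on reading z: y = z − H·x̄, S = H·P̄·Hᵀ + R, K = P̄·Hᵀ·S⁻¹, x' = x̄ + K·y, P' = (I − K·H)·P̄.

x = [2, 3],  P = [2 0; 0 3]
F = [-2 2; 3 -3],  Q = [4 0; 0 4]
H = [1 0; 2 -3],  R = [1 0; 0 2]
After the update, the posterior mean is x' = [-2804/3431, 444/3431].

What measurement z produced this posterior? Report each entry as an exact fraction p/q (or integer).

z = [-1, -2]

x̄ = F·x = [2, -3]
P̄ = F·P·Fᵀ + Q = [24 -30; -30 49]
S = H·P̄·Hᵀ + R = [25 138; 138 899]
K = P̄·Hᵀ·S⁻¹ = [2532/3431 138/3431; 1596/3431 -1035/3431]
x' − x̄ = [-9666/3431, 10737/3431] = K·y
y = (KᵀK)⁻¹·Kᵀ·(x' − x̄) = [-3, -15]
z = y + H·x̄ = [-3, -15] + [2, 13] = [-1, -2]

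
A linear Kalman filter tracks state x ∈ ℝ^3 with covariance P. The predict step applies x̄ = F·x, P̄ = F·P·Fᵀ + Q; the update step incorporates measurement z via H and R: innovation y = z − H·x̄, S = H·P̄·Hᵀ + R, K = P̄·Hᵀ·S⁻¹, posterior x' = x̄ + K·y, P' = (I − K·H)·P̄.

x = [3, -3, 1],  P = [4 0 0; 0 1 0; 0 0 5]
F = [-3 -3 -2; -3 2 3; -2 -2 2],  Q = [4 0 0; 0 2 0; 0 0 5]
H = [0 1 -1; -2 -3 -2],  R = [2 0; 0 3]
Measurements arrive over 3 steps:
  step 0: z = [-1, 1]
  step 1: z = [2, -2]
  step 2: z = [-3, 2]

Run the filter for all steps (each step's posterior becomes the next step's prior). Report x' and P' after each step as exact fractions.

step 0: x̄ = F·x = [-2, -12, 2]
step 0: P̄ = F·P·Fᵀ + Q = [69 0 10; 0 87 50; 10 50 45]
step 0: y = z − H·x̄ = [13, -35]
step 0: S = H·P̄·Hᵀ + R = [34 -101; -101 1922]
step 0: K = P̄·Hᵀ·S⁻¹ = [-35178/55147 -6382/55147; 34653/55147 -8537/55147; -16650/55147 -8335/55147]
step 0: x' = x̄ + K·y = [-344238/55147, 87520/55147, 185569/55147]
step 0: P' = (I − K·H)·P̄ = [2445007/55147 -1002316/55147 -931960/55147; -1002316/55147 433771/55147 364465/55147; -931960/55147 364465/55147 397765/55147]
step 1: x̄ = F·x = [399016/55147, 1764461/55147, 884574/55147]
step 1: P̄ = F·P·Fᵀ + Q = [2869022/55147 12066734/55147 4788806/55147; 12066734/55147 60606978/55147 23771506/55147; 4788806/55147 23771506/55147 9903339/55147]
step 1: y = z − H·x̄ = [-769593/55147, 7750269/55147]
step 1: S = H·P̄·Hᵀ + R = [23077599/55147 -152798606/55147; -152798606/55147 1065087015/55147]
step 1: K = P̄·Hᵀ·S⁻¹ = [-14594876/149963683 -1392733242/22344588767; 60720132/149963683 -4020216782/22344588767; -74947081/149963683 -3714619570/22344588767]
step 1: x' = x̄ + K·y = [-3710515402/22344588767, 23675910715/22344588767, -7792355865/22344588767]
step 1: P' = (I − K·H)·P̄ = [148441744330/22344588767 -60280767006/22344588767 -55931493958/22344588767; -60280767006/22344588767 33762276606/22344588767 15667677270/22344588767; -55931493958/22344588767 15667677270/22344588767 38001907408/22344588767]
step 2: x̄ = F·x = [-44311474209/22344588767, 35106300041/22344588767, -55515502356/22344588767]
step 2: P̄ = F·P·Fᵀ + Q = [313002566760/22344588767 688662971232/22344588767 298374925288/22344588767; 688662971232/22344588767 3775879372156/22344588767 1502893842948/22344588767; 298374925288/22344588767 1502893842948/22344588767 832411054667/22344588767]
step 2: y = z − H·x̄ = [-157655568698/22344588767, -49645875473/22344588767]
step 2: S = H·P̄·Hᵀ + R = [1647191918461/22344588767 -8940498256074/22344588767; -8940498256074/22344588767 67317283773877/22344588767]
step 2: K = P̄·Hᵀ·S⁻¹ = [-140073195043160/1385211294822563 -86276941424368/1385211294822563; 43201866760064/106554714986351 -19130428142196/106554714986351; -688952459393977/1385211294822563 -230814569336400/1385211294822563]
step 2: x' = x̄ + K·y = [-1567007628363069/1385211294822563, -94901107673019/106554714986351, 1932256740421954/1385211294822563]
step 2: P' = (I − K·H)·P̄ = [9152140675750792/1385211294822563 -286242204729248/106554714986351 -3441002271393904/1385211294822563; -286242204729248/106554714986351 160536632185068/106554714986351 74132898664940/106554714986351; -3441002271393904/1385211294822563 74132898664940/106554714986351 2341632601432174/1385211294822563]

step 0: x' = [-344238/55147, 87520/55147, 185569/55147], P' = [2445007/55147 -1002316/55147 -931960/55147; -1002316/55147 433771/55147 364465/55147; -931960/55147 364465/55147 397765/55147]
step 1: x' = [-3710515402/22344588767, 23675910715/22344588767, -7792355865/22344588767], P' = [148441744330/22344588767 -60280767006/22344588767 -55931493958/22344588767; -60280767006/22344588767 33762276606/22344588767 15667677270/22344588767; -55931493958/22344588767 15667677270/22344588767 38001907408/22344588767]
step 2: x' = [-1567007628363069/1385211294822563, -94901107673019/106554714986351, 1932256740421954/1385211294822563], P' = [9152140675750792/1385211294822563 -286242204729248/106554714986351 -3441002271393904/1385211294822563; -286242204729248/106554714986351 160536632185068/106554714986351 74132898664940/106554714986351; -3441002271393904/1385211294822563 74132898664940/106554714986351 2341632601432174/1385211294822563]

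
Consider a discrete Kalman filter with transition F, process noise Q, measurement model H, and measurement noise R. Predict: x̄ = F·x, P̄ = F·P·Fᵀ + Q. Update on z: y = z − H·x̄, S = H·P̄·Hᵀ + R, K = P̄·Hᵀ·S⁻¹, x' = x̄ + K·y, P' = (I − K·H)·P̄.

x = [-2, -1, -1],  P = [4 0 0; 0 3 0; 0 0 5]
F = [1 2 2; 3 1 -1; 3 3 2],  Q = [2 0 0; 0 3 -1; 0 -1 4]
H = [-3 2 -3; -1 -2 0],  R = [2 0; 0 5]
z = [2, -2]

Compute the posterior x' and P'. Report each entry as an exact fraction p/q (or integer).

x̄ = F·x = [-6, -6, -11]
P̄ = F·P·Fᵀ + Q = [38 8 50; 8 47 34; 50 34 87]
y = z − H·x̄ = [-37, -20]
S = H·P̄·Hᵀ + R = [1711 312; 312 263]
K = P̄·Hᵀ·S⁻¹ = [-48376/352649 -15018/352649; 2128/32059 -14958/32059; -53393/352649 -94882/352649]
x' = x̄ + K·y = [-25622/352649, 28070/32059, -5958/352649]
P' = (I − K·H)·P̄ = [592442/352649 -23516/32059 -732642/352649; -23516/32059 49153/32059 54866/32059; -732642/352649 54866/32059 1170588/352649]

x' = [-25622/352649, 28070/32059, -5958/352649]
P' = [592442/352649 -23516/32059 -732642/352649; -23516/32059 49153/32059 54866/32059; -732642/352649 54866/32059 1170588/352649]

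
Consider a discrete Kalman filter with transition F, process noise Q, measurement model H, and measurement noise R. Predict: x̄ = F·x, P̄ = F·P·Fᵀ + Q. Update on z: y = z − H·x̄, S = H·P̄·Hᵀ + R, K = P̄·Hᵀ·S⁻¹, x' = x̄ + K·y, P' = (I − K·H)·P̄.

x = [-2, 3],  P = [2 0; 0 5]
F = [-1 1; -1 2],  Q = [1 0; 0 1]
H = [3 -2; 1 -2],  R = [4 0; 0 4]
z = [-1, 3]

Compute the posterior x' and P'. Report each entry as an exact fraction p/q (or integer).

x' = [-41/59, -67/59]
P' = [88/59 92/59; 92/59 123/59]

x̄ = F·x = [5, 8]
P̄ = F·P·Fᵀ + Q = [8 12; 12 23]
y = z − H·x̄ = [0, 14]
S = H·P̄·Hᵀ + R = [24 20; 20 56]
K = P̄·Hᵀ·S⁻¹ = [20/59 -24/59; 15/118 -77/118]
x' = x̄ + K·y = [-41/59, -67/59]
P' = (I − K·H)·P̄ = [88/59 92/59; 92/59 123/59]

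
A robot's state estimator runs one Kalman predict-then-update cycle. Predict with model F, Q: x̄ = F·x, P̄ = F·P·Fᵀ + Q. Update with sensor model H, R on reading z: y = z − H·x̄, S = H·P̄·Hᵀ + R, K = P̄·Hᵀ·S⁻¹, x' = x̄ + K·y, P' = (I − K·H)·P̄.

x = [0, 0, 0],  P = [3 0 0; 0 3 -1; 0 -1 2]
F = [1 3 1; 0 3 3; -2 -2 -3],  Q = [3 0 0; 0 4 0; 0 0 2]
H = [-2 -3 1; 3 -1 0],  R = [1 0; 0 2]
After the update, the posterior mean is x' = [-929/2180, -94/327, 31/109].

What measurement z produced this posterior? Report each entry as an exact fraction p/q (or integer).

z = [2, -1]

x̄ = F·x = [0, 0, 0]
P̄ = F·P·Fᵀ + Q = [29 21 -19; 21 31 -21; -19 -21 32]
S = H·P̄·Hᵀ + R = [882 -264; -264 168]
K = P̄·Hᵀ·S⁻¹ = [-127/1635 1771/6540; -74/327 -18/109; 107/654 14/327]
x' − x̄ = [-929/2180, -94/327, 31/109] = K·y
y = (KᵀK)⁻¹·Kᵀ·(x' − x̄) = [2, -1]
z = y + H·x̄ = [2, -1] + [0, 0] = [2, -1]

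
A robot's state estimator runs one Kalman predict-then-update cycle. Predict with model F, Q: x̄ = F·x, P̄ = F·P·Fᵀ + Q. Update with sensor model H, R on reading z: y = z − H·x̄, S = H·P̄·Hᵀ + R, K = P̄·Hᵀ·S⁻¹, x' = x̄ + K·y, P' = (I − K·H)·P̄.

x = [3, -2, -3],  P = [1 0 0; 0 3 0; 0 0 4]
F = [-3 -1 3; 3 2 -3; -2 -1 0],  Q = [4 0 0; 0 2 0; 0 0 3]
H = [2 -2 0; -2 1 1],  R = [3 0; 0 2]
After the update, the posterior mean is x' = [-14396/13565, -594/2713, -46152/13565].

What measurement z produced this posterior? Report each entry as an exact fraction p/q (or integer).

x̄ = F·x = [-16, 14, -4]
P̄ = F·P·Fᵀ + Q = [52 -51 9; -51 59 -12; 9 -12 10]
S = H·P̄·Hᵀ + R = [855 -590; -590 423]
K = P̄·Hᵀ·S⁻¹ = [998/13565 -658/2713; -1030/2713 -481/2713; 5966/13565 1536/2713]
x' − x̄ = [202644/13565, -38576/2713, 8108/13565] = K·y
y = (KᵀK)⁻¹·Kᵀ·(x' − x̄) = [58, -44]
z = y + H·x̄ = [58, -44] + [-60, 42] = [-2, -2]

z = [-2, -2]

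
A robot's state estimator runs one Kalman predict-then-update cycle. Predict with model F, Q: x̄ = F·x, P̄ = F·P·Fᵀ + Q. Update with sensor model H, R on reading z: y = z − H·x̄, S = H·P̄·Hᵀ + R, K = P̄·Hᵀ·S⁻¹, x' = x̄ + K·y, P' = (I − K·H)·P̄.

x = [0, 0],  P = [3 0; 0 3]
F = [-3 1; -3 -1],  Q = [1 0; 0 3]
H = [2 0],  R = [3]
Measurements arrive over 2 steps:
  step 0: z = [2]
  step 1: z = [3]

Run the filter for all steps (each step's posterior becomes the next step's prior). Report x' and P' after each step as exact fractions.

step 0: x̄ = F·x = [0, 0]
step 0: P̄ = F·P·Fᵀ + Q = [31 24; 24 33]
step 0: y = z − H·x̄ = [2]
step 0: S = H·P̄·Hᵀ + R = [127]
step 0: K = P̄·Hᵀ·S⁻¹ = [62/127; 48/127]
step 0: x' = x̄ + K·y = [124/127, 96/127]
step 0: P' = (I − K·H)·P̄ = [93/127 72/127; 72/127 1887/127]
step 1: x̄ = F·x = [-276/127, -468/127]
step 1: P̄ = F·P·Fᵀ + Q = [2419/127 -1050/127; -1050/127 3537/127]
step 1: y = z − H·x̄ = [933/127]
step 1: S = H·P̄·Hᵀ + R = [10057/127]
step 1: K = P̄·Hᵀ·S⁻¹ = [4838/10057; -2100/10057]
step 1: x' = x̄ + K·y = [13686/10057, -52488/10057]
step 1: P' = (I − K·H)·P̄ = [7257/10057 -3150/10057; -3150/10057 245367/10057]

step 0: x' = [124/127, 96/127], P' = [93/127 72/127; 72/127 1887/127]
step 1: x' = [13686/10057, -52488/10057], P' = [7257/10057 -3150/10057; -3150/10057 245367/10057]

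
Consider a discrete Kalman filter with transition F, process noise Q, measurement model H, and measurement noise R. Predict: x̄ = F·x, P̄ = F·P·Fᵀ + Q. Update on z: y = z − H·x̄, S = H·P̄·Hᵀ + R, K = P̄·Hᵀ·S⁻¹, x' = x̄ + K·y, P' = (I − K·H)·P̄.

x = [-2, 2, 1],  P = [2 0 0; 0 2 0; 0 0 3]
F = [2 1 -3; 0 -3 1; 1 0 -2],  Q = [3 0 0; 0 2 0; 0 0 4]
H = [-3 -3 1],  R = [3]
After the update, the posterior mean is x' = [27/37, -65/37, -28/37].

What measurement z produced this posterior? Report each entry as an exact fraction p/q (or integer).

z = [2]

x̄ = F·x = [-5, -5, -4]
P̄ = F·P·Fᵀ + Q = [40 -15 22; -15 23 -6; 22 -6 18]
S = H·P̄·Hᵀ + R = [222]
K = P̄·Hᵀ·S⁻¹ = [-53/222; -5/37; -5/37]
x' − x̄ = [212/37, 120/37, 120/37] = K·y
y = (KᵀK)⁻¹·Kᵀ·(x' − x̄) = [-24]
z = y + H·x̄ = [-24] + [26] = [2]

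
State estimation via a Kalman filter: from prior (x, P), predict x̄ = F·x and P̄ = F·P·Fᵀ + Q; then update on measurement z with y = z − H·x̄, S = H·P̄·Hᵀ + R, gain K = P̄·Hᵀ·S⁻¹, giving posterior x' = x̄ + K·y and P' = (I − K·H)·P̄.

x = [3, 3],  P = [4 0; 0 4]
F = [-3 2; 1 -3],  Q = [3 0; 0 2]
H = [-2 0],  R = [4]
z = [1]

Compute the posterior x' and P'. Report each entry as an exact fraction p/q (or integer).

x̄ = F·x = [-3, -6]
P̄ = F·P·Fᵀ + Q = [55 -36; -36 42]
y = z − H·x̄ = [-5]
S = H·P̄·Hᵀ + R = [224]
K = P̄·Hᵀ·S⁻¹ = [-55/112; 9/28]
x' = x̄ + K·y = [-61/112, -213/28]
P' = (I − K·H)·P̄ = [55/56 -9/14; -9/14 132/7]

x' = [-61/112, -213/28]
P' = [55/56 -9/14; -9/14 132/7]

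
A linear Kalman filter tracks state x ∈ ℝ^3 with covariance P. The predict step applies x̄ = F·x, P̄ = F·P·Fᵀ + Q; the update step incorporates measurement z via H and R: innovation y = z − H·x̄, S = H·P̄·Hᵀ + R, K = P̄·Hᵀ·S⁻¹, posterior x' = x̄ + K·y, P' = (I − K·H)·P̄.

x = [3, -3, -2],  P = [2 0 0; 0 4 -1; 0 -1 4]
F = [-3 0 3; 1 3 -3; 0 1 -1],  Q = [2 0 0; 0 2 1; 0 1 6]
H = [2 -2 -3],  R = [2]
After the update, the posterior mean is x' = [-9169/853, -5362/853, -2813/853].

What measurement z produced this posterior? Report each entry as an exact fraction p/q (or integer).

x̄ = F·x = [-15, 0, -1]
P̄ = F·P·Fᵀ + Q = [56 -51 -15; -51 94 31; -15 31 16]
S = H·P̄·Hᵀ + R = [1706]
K = P̄·Hᵀ·S⁻¹ = [259/1706; -383/1706; -70/853]
x' − x̄ = [3626/853, -5362/853, -1960/853] = K·y
y = (KᵀK)⁻¹·Kᵀ·(x' − x̄) = [28]
z = y + H·x̄ = [28] + [-27] = [1]

z = [1]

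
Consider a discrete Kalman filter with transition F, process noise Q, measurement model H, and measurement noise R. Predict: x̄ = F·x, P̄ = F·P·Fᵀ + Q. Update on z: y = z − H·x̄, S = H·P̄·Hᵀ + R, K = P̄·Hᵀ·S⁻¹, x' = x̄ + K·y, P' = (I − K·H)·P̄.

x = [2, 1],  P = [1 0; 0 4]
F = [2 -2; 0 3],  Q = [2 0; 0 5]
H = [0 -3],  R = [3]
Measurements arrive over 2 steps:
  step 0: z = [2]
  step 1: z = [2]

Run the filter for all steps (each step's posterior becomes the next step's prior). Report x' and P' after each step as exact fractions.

step 0: x̄ = F·x = [2, 3]
step 0: P̄ = F·P·Fᵀ + Q = [22 -24; -24 41]
step 0: y = z − H·x̄ = [11]
step 0: S = H·P̄·Hᵀ + R = [372]
step 0: K = P̄·Hᵀ·S⁻¹ = [6/31; -41/124]
step 0: x' = x̄ + K·y = [128/31, -79/124]
step 0: P' = (I − K·H)·P̄ = [250/31 -6/31; -6/31 41/124]
step 1: x̄ = F·x = [591/62, -237/124]
step 1: P̄ = F·P·Fᵀ + Q = [1151/31 -195/62; -195/62 989/124]
step 1: y = z − H·x̄ = [-463/124]
step 1: S = H·P̄·Hᵀ + R = [9273/124]
step 1: K = P̄·Hᵀ·S⁻¹ = [390/3091; -989/3091]
step 1: x' = x̄ + K·y = [28008/3091, -2215/3091]
step 1: P' = (I − K·H)·P̄ = [111086/3091 -390/3091; -390/3091 989/3091]

step 0: x' = [128/31, -79/124], P' = [250/31 -6/31; -6/31 41/124]
step 1: x' = [28008/3091, -2215/3091], P' = [111086/3091 -390/3091; -390/3091 989/3091]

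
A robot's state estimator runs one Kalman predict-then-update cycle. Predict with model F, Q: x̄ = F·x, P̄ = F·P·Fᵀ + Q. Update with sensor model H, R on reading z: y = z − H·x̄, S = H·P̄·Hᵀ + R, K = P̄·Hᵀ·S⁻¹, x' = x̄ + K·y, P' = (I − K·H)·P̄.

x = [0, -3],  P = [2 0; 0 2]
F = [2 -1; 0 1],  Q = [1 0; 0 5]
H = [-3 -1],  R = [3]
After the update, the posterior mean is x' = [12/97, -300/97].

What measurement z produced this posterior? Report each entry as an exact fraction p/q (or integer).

z = [3]

x̄ = F·x = [3, -3]
P̄ = F·P·Fᵀ + Q = [11 -2; -2 7]
S = H·P̄·Hᵀ + R = [97]
K = P̄·Hᵀ·S⁻¹ = [-31/97; -1/97]
x' − x̄ = [-279/97, -9/97] = K·y
y = (KᵀK)⁻¹·Kᵀ·(x' − x̄) = [9]
z = y + H·x̄ = [9] + [-6] = [3]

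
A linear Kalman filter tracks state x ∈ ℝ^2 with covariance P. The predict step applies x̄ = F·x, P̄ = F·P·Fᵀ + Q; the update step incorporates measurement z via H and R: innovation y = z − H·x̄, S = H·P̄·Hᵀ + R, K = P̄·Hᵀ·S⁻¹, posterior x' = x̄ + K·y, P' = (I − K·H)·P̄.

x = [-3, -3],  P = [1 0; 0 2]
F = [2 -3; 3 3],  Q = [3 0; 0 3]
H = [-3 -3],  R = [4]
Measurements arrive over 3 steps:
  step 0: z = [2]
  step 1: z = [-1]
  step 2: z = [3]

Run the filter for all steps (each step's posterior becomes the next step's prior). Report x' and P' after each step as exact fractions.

step 0: x̄ = F·x = [3, -18]
step 0: P̄ = F·P·Fᵀ + Q = [25 -12; -12 30]
step 0: y = z − H·x̄ = [-43]
step 0: S = H·P̄·Hᵀ + R = [283]
step 0: K = P̄·Hᵀ·S⁻¹ = [-39/283; -54/283]
step 0: x' = x̄ + K·y = [2526/283, -2772/283]
step 0: P' = (I − K·H)·P̄ = [5554/283 -5502/283; -5502/283 5574/283]
step 1: x̄ = F·x = [13368/283, -738/283]
step 1: P̄ = F·P·Fᵀ + Q = [139255/283 -336/283; -336/283 1965/283]
step 1: y = z − H·x̄ = [37607/283]
step 1: S = H·P̄·Hᵀ + R = [1266064/283]
step 1: K = P̄·Hᵀ·S⁻¹ = [-416757/1266064; -4887/1266064]
step 1: x' = x̄ + K·y = [4423191/1266064, -3951027/1266064]
step 1: P' = (I − K·H)·P̄ = [9255637/1266064 -8699961/1266064; -8699961/1266064 8706477/1266064]
step 2: x̄ = F·x = [20699463/1266064, 354123/316516]
step 2: P̄ = F·P·Fᵀ + Q = [223578565/1266064 818853/316516; 818853/316516 553620/79129]
step 2: y = z − H·x̄ = [70146057/1266064]
step 2: S = H·P̄·Hᵀ + R = [2155950037/1266064]
step 2: K = P̄·Hᵀ·S⁻¹ = [-680561931/2155950037; -36399996/2155950037]
step 2: x' = x̄ + K·y = [-2457796749/2155950037, 395374788/2155950037]
step 2: P' = (I − K·H)·P̄ = [14896303471/2155950037 -13988887563/2155950037; -13988887563/2155950037 14037420891/2155950037]

step 0: x' = [2526/283, -2772/283], P' = [5554/283 -5502/283; -5502/283 5574/283]
step 1: x' = [4423191/1266064, -3951027/1266064], P' = [9255637/1266064 -8699961/1266064; -8699961/1266064 8706477/1266064]
step 2: x' = [-2457796749/2155950037, 395374788/2155950037], P' = [14896303471/2155950037 -13988887563/2155950037; -13988887563/2155950037 14037420891/2155950037]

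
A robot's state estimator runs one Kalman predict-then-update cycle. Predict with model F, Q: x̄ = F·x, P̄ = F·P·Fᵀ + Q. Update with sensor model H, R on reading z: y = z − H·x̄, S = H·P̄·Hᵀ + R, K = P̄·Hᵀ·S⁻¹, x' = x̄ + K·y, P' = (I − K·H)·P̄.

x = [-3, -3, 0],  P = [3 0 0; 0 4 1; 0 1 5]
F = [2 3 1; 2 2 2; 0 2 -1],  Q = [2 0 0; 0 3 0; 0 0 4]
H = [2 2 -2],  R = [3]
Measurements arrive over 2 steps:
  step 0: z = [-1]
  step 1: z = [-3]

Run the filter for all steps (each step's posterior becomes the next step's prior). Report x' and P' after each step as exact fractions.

step 0: x' = [-3911/791, -126/113, -4336/791], P' = [10615/791 282/113 12298/791; 282/113 367/113 604/113; 12298/791 604/113 16511/791]
step 1: x' = [-1858502/4028933, -2694264/4028933, 1593976/4028933], P' = [25230186/4028933 4877644/4028933 28841245/4028933; 4877644/4028933 11987975/4028933 15310446/4028933; 28841245/4028933 15310446/4028933 44349853/4028933]

step 0: x̄ = F·x = [-15, -12, -6]
step 0: P̄ = F·P·Fᵀ + Q = [61 54 18; 54 59 8; 18 8 21]
step 0: y = z − H·x̄ = [41]
step 0: S = H·P̄·Hᵀ + R = [791]
step 0: K = P̄·Hᵀ·S⁻¹ = [194/791; 30/113; 10/791]
step 0: x' = x̄ + K·y = [-3911/791, -126/113, -4336/791]
step 0: P' = (I − K·H)·P̄ = [10615/791 282/113 12298/791; 282/113 367/113 604/113; 12298/791 604/113 16511/791]
step 1: x̄ = F·x = [-14804/791, -18258/791, 2572/791]
step 1: P̄ = F·P·Fᵀ + Q = [181922/791 218248/791 -22025/791; 218248/791 269153/791 -30990/791; -22025/791 -30990/791 13039/791]
step 1: y = z − H·x̄ = [68895/791]
step 1: S = H·P̄·Hᵀ + R = [4028933/791]
step 1: K = P̄·Hᵀ·S⁻¹ = [844390/4028933; 1036782/4028933; -132108/4028933]
step 1: x' = x̄ + K·y = [-1858502/4028933, -2694264/4028933, 1593976/4028933]
step 1: P' = (I − K·H)·P̄ = [25230186/4028933 4877644/4028933 28841245/4028933; 4877644/4028933 11987975/4028933 15310446/4028933; 28841245/4028933 15310446/4028933 44349853/4028933]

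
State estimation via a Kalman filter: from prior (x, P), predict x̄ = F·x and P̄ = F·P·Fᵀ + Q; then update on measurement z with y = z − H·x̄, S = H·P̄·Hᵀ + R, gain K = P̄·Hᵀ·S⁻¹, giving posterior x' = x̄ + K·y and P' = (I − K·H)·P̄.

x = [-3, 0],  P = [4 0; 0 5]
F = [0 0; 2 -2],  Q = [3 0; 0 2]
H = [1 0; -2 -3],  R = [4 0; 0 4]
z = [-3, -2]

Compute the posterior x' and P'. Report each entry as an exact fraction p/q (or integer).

x' = [-1317/1235, 84/65]
P' = [2076/1235 -72/65; -72/65 76/65]

x̄ = F·x = [0, -6]
P̄ = F·P·Fᵀ + Q = [3 0; 0 38]
y = z − H·x̄ = [-3, -20]
S = H·P̄·Hᵀ + R = [7 -6; -6 358]
K = P̄·Hᵀ·S⁻¹ = [519/1235 -12/1235; -18/65 -21/65]
x' = x̄ + K·y = [-1317/1235, 84/65]
P' = (I − K·H)·P̄ = [2076/1235 -72/65; -72/65 76/65]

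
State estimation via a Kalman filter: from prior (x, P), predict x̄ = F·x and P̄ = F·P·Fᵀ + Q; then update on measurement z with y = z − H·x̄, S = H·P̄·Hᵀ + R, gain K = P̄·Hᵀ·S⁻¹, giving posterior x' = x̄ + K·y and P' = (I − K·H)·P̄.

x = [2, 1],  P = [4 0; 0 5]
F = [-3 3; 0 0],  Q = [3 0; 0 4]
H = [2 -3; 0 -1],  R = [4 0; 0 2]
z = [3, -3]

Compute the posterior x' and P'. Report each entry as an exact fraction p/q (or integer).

x̄ = F·x = [-3, 0]
P̄ = F·P·Fᵀ + Q = [84 0; 0 4]
y = z − H·x̄ = [9, -3]
S = H·P̄·Hᵀ + R = [376 12; 12 6]
K = P̄·Hᵀ·S⁻¹ = [21/44 -21/22; -1/88 -85/132]
x' = x̄ + K·y = [183/44, 161/88]
P' = (I − K·H)·P̄ = [42/11 21/11; 21/11 85/66]

x' = [183/44, 161/88]
P' = [42/11 21/11; 21/11 85/66]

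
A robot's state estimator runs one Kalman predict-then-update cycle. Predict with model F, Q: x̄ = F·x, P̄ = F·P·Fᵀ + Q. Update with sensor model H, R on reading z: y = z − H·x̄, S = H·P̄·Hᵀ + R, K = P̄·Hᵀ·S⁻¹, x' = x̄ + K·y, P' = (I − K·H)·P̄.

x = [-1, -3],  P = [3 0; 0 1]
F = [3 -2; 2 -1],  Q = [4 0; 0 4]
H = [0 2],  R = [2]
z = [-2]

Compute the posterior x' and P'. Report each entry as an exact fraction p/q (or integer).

x' = [5/7, -33/35]
P' = [85/7 4/7; 4/7 17/35]

x̄ = F·x = [3, 1]
P̄ = F·P·Fᵀ + Q = [35 20; 20 17]
y = z − H·x̄ = [-4]
S = H·P̄·Hᵀ + R = [70]
K = P̄·Hᵀ·S⁻¹ = [4/7; 17/35]
x' = x̄ + K·y = [5/7, -33/35]
P' = (I − K·H)·P̄ = [85/7 4/7; 4/7 17/35]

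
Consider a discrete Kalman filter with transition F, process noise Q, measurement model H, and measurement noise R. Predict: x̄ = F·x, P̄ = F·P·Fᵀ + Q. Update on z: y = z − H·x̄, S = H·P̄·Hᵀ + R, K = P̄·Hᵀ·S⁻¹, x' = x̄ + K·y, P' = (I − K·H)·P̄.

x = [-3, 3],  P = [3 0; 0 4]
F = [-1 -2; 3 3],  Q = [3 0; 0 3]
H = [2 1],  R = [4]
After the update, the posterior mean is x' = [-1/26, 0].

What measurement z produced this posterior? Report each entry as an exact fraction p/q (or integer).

z = [1]

x̄ = F·x = [-3, 0]
P̄ = F·P·Fᵀ + Q = [22 -33; -33 66]
S = H·P̄·Hᵀ + R = [26]
K = P̄·Hᵀ·S⁻¹ = [11/26; 0]
x' − x̄ = [77/26, 0] = K·y
y = (KᵀK)⁻¹·Kᵀ·(x' − x̄) = [7]
z = y + H·x̄ = [7] + [-6] = [1]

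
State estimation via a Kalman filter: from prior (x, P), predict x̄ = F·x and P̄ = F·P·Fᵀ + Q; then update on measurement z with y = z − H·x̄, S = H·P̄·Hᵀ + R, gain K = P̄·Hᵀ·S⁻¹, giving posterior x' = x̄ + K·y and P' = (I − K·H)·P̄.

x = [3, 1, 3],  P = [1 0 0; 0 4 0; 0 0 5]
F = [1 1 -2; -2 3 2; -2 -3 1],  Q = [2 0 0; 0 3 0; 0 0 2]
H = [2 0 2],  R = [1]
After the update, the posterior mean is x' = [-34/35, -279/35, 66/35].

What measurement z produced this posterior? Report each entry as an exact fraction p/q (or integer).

z = [2]

x̄ = F·x = [-2, 3, -6]
P̄ = F·P·Fᵀ + Q = [27 -10 -24; -10 63 -22; -24 -22 47]
S = H·P̄·Hᵀ + R = [105]
K = P̄·Hᵀ·S⁻¹ = [2/35; -64/105; 46/105]
x' − x̄ = [36/35, -384/35, 276/35] = K·y
y = (KᵀK)⁻¹·Kᵀ·(x' − x̄) = [18]
z = y + H·x̄ = [18] + [-16] = [2]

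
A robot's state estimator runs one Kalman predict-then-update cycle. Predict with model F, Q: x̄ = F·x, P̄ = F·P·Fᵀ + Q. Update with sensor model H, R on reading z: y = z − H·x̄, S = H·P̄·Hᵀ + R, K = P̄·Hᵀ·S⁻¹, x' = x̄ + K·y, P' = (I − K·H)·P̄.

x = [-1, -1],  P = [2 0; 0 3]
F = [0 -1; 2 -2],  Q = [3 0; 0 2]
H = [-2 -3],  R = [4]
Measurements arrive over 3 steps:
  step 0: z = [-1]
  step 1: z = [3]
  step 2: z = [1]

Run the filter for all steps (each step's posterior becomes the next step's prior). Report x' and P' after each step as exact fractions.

step 0: x̄ = F·x = [1, 0]
step 0: P̄ = F·P·Fᵀ + Q = [6 6; 6 22]
step 0: y = z − H·x̄ = [1]
step 0: S = H·P̄·Hᵀ + R = [298]
step 0: K = P̄·Hᵀ·S⁻¹ = [-15/149; -39/149]
step 0: x' = x̄ + K·y = [134/149, -39/149]
step 0: P' = (I − K·H)·P̄ = [444/149 -276/149; -276/149 236/149]
step 1: x̄ = F·x = [39/149, 346/149]
step 1: P̄ = F·P·Fᵀ + Q = [683/149 1024/149; 1024/149 5226/149]
step 1: y = z − H·x̄ = [1563/149]
step 1: S = H·P̄·Hᵀ + R = [62650/149]
step 1: K = P̄·Hᵀ·S⁻¹ = [-317/4475; -8863/31325]
step 1: x' = x̄ + K·y = [-2154/4475, -20231/31325]
step 1: P' = (I − K·H)·P̄ = [11071/4475 -6958/4475; -6958/4475 44288/31325]
step 2: x̄ = F·x = [20231/31325, 10306/31325]
step 2: P̄ = F·P·Fᵀ + Q = [138263/31325 185988/31325; 185988/31325 939438/31325]
step 2: y = z − H·x̄ = [20541/6265]
step 2: S = H·P̄·Hᵀ + R = [454606/1253]
step 2: K = P̄·Hᵀ·S⁻¹ = [-83449/1136515; -319029/1136515]
step 2: x' = x̄ + K·y = [2302028/5682575, -3360407/5682575]
step 2: P' = (I − K·H)·P̄ = [13966579/5682575 -8754726/5682575; -8754726/5682575 7963344/5682575]

step 0: x' = [134/149, -39/149], P' = [444/149 -276/149; -276/149 236/149]
step 1: x' = [-2154/4475, -20231/31325], P' = [11071/4475 -6958/4475; -6958/4475 44288/31325]
step 2: x' = [2302028/5682575, -3360407/5682575], P' = [13966579/5682575 -8754726/5682575; -8754726/5682575 7963344/5682575]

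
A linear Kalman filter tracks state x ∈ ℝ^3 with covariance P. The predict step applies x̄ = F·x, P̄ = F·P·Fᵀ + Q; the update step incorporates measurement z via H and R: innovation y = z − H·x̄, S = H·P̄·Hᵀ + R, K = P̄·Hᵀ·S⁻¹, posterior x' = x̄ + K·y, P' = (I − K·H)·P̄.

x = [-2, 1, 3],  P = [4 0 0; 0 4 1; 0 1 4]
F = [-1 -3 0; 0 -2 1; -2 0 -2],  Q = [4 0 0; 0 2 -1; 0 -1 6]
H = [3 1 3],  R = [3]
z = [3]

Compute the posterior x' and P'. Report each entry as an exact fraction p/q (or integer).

x' = [346/369, 611/369, -553/1107]
P' = [1187/123 1153/123 -4649/369; 1153/123 1730/123 -5167/369; -4649/369 -5167/369 19265/1107]

x̄ = F·x = [-1, 1, -2]
P̄ = F·P·Fᵀ + Q = [44 21 14; 21 18 -5; 14 -5 38]
y = z − H·x̄ = [11]
S = H·P̄·Hᵀ + R = [1107]
K = P̄·Hᵀ·S⁻¹ = [65/369; 22/369; 151/1107]
x' = x̄ + K·y = [346/369, 611/369, -553/1107]
P' = (I − K·H)·P̄ = [1187/123 1153/123 -4649/369; 1153/123 1730/123 -5167/369; -4649/369 -5167/369 19265/1107]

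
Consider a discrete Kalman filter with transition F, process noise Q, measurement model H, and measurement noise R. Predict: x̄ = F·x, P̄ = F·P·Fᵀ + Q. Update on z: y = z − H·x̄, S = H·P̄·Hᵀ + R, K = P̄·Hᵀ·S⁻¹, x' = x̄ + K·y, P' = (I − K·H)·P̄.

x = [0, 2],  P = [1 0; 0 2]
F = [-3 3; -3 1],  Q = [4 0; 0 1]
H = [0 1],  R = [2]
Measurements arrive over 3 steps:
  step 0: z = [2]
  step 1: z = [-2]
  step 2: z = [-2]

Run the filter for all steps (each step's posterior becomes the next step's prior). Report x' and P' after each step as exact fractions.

step 0: x' = [6, 2], P' = [209/14 15/7; 15/7 12/7]
step 1: x' = [366/589, -3926/1767], P' = [7441/589 1062/589; 1062/589 3478/1767]
step 2: x' = [-632199/95285, -10224/5015], P' = [2661847/190570 9111/5015; 9111/5015 9844/5015]

step 0: x̄ = F·x = [6, 2]
step 0: P̄ = F·P·Fᵀ + Q = [31 15; 15 12]
step 0: y = z − H·x̄ = [0]
step 0: S = H·P̄·Hᵀ + R = [14]
step 0: K = P̄·Hᵀ·S⁻¹ = [15/14; 6/7]
step 0: x' = x̄ + K·y = [6, 2]
step 0: P' = (I − K·H)·P̄ = [209/14 15/7; 15/7 12/7]
step 1: x̄ = F·x = [-12, -16]
step 1: P̄ = F·P·Fᵀ + Q = [1613/14 1593/14; 1593/14 1739/14]
step 1: y = z − H·x̄ = [14]
step 1: S = H·P̄·Hᵀ + R = [1767/14]
step 1: K = P̄·Hᵀ·S⁻¹ = [531/589; 1739/1767]
step 1: x' = x̄ + K·y = [366/589, -3926/1767]
step 1: P' = (I − K·H)·P̄ = [7441/589 1062/589; 1062/589 3478/1767]
step 2: x̄ = F·x = [-5024/589, -380/93]
step 2: P̄ = F·P·Fᵀ + Q = [60643/589 3037/31; 3037/31 9844/93]
step 2: y = z − H·x̄ = [194/93]
step 2: S = H·P̄·Hᵀ + R = [10030/93]
step 2: K = P̄·Hᵀ·S⁻¹ = [9111/10030; 4922/5015]
step 2: x' = x̄ + K·y = [-632199/95285, -10224/5015]
step 2: P' = (I − K·H)·P̄ = [2661847/190570 9111/5015; 9111/5015 9844/5015]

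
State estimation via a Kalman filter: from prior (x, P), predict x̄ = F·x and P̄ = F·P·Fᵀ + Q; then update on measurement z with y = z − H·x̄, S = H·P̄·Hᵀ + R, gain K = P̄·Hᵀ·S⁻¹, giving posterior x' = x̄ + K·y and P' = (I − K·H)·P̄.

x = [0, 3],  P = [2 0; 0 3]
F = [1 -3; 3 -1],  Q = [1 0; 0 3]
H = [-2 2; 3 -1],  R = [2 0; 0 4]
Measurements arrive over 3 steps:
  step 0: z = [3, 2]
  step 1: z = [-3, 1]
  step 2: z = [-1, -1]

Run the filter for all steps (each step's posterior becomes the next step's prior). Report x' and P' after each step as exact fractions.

step 0: x̄ = F·x = [-9, -3]
step 0: P̄ = F·P·Fᵀ + Q = [30 15; 15 24]
step 0: y = z − H·x̄ = [-9, 26]
step 0: S = H·P̄·Hᵀ + R = [98 -108; -108 208]
step 0: K = P̄·Hᵀ·S⁻¹ = [93/436 411/872; 1503/2180 2001/4360]
step 0: x' = x̄ + K·y = [291/218, 2973/1090]
step 0: P' = (I − K·H)·P̄ = [915/872 1101/872; 1101/872 8511/4360]
step 1: x̄ = F·x = [-3732/545, 696/545]
step 1: P̄ = F·P·Fᵀ + Q = [6563/545 -1974/545; -1974/545 3717/545]
step 1: y = z − H·x̄ = [-10491/545, 12437/545]
step 1: S = H·P̄·Hᵀ + R = [58002/545 -62604/545; -62604/545 76808/545]
step 1: K = P̄·Hᵀ·S⁻¹ = [20537/245760 57369/163840; 8281/16384 9387/32768]
step 1: x' = x̄ + K·y = [-76309/163840, -62751/32768]
step 1: P' = (I − K·H)·P̄ = [364751/491520 27055/32768; 27055/32768 43617/32768]
step 2: x̄ = F·x = [216239/40960, 21207/40960]
step 2: P̄ = F·P·Fᵀ + Q = [269351/30720 -20859/10240; -20859/10240 62013/10240]
step 2: y = z − H·x̄ = [21819/2560, -66847/4096]
step 2: S = H·P̄·Hᵀ + R = [9311/120 -5185/64; -5185/64 51809/512]
step 2: K = P̄·Hᵀ·S⁻¹ = [419926/4945639 3442731/9891278; 2504178/4945639 2820531/9891278]
step 2: x' = x̄ + K·y = [12764977/39565112, 7105575/39565112]
step 2: P' = (I − K·H)·P̄ = [3652694/4945639 4072620/4945639; 4072620/4945639 6576798/4945639]

step 0: x' = [291/218, 2973/1090], P' = [915/872 1101/872; 1101/872 8511/4360]
step 1: x' = [-76309/163840, -62751/32768], P' = [364751/491520 27055/32768; 27055/32768 43617/32768]
step 2: x' = [12764977/39565112, 7105575/39565112], P' = [3652694/4945639 4072620/4945639; 4072620/4945639 6576798/4945639]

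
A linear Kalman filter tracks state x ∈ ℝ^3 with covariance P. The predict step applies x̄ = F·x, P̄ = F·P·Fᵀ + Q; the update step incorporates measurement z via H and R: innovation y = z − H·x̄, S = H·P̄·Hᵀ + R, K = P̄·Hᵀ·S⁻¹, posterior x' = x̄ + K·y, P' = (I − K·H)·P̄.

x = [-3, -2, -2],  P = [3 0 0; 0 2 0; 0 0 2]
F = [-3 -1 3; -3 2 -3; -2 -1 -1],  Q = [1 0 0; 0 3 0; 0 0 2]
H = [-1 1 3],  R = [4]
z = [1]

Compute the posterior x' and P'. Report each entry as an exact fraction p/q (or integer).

x' = [1515/296, -17/8, 215/74]
P' = [14207/296 43/8 1051/74; 43/8 115/8 -5/2; 1051/74 -5/2 216/37]

x̄ = F·x = [5, 11, 10]
P̄ = F·P·Fᵀ + Q = [48 5 14; 5 56 20; 14 20 18]
y = z − H·x̄ = [-35]
S = H·P̄·Hᵀ + R = [296]
K = P̄·Hᵀ·S⁻¹ = [-1/296; 3/8; 15/74]
x' = x̄ + K·y = [1515/296, -17/8, 215/74]
P' = (I − K·H)·P̄ = [14207/296 43/8 1051/74; 43/8 115/8 -5/2; 1051/74 -5/2 216/37]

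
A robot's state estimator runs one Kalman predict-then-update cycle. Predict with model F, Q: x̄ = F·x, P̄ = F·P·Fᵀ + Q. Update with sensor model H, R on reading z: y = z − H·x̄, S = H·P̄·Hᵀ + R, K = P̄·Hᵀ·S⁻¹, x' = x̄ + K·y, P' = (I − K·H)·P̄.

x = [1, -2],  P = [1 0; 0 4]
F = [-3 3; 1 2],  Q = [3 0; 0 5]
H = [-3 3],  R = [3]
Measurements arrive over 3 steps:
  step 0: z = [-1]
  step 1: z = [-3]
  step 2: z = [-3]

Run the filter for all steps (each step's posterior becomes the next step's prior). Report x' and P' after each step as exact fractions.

step 0: x' = [-252/85, -274/85], P' = [1893/85 1866/85; 1866/85 1867/85]
step 1: x' = [-27555/26903, -109565/53806], P' = [154491/26903 154200/26903; 154200/26903 325725/53806]
step 2: x' = [-30309684/9751861, -40118614/9751861], P' = [55757109/9751861 55536732/9751861; 55536732/9751861 58549040/9751861]

step 0: x̄ = F·x = [-9, -3]
step 0: P̄ = F·P·Fᵀ + Q = [48 21; 21 22]
step 0: y = z − H·x̄ = [-19]
step 0: S = H·P̄·Hᵀ + R = [255]
step 0: K = P̄·Hᵀ·S⁻¹ = [-27/85; 1/85]
step 0: x' = x̄ + K·y = [-252/85, -274/85]
step 0: P' = (I − K·H)·P̄ = [1893/85 1866/85; 1866/85 1867/85]
step 1: x̄ = F·x = [-66/85, -160/17]
step 1: P̄ = F·P·Fᵀ + Q = [507/85 -15/17; -15/17 3450/17]
step 1: y = z − H·x̄ = [1947/85]
step 1: S = H·P̄·Hᵀ + R = [161418/85]
step 1: K = P̄·Hᵀ·S⁻¹ = [-291/26903; 17325/53806]
step 1: x' = x̄ + K·y = [-27555/26903, -109565/53806]
step 1: P' = (I − K·H)·P̄ = [154491/26903 154200/26903; 154200/26903 325725/53806]
step 2: x̄ = F·x = [-163365/53806, -137120/26903]
step 2: P̄ = F·P·Fᵀ + Q = [322581/53806 51102/26903; 51102/26903 1557256/26903]
step 2: y = z − H·x̄ = [171207/53806]
step 2: S = H·P̄·Hᵀ + R = [29255583/53806]
step 2: K = P̄·Hᵀ·S⁻¹ = [-220377/9751861; 3012308/9751861]
step 2: x' = x̄ + K·y = [-30309684/9751861, -40118614/9751861]
step 2: P' = (I − K·H)·P̄ = [55757109/9751861 55536732/9751861; 55536732/9751861 58549040/9751861]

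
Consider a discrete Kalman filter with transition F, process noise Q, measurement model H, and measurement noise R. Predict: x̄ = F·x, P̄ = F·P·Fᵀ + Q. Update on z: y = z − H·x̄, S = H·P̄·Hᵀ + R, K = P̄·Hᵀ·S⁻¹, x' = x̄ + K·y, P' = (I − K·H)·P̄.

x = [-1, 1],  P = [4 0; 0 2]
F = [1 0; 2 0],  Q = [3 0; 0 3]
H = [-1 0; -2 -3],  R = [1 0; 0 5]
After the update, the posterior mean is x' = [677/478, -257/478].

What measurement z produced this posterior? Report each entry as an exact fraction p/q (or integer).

z = [-2, -1]

x̄ = F·x = [-1, -2]
P̄ = F·P·Fᵀ + Q = [7 8; 8 19]
S = H·P̄·Hᵀ + R = [8 38; 38 300]
K = P̄·Hᵀ·S⁻¹ = [-164/239 -19/478; 187/478 -70/239]
x' − x̄ = [1155/478, 699/478] = K·y
y = (KᵀK)⁻¹·Kᵀ·(x' − x̄) = [-3, -9]
z = y + H·x̄ = [-3, -9] + [1, 8] = [-2, -1]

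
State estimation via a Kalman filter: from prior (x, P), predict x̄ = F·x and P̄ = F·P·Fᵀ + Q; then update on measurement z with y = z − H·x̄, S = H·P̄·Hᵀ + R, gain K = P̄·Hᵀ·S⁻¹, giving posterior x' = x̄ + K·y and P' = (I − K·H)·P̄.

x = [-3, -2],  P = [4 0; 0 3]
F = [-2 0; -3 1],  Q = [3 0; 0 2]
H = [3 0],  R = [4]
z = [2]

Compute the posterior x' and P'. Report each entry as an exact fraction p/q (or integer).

x̄ = F·x = [6, 7]
P̄ = F·P·Fᵀ + Q = [19 24; 24 41]
y = z − H·x̄ = [-16]
S = H·P̄·Hᵀ + R = [175]
K = P̄·Hᵀ·S⁻¹ = [57/175; 72/175]
x' = x̄ + K·y = [138/175, 73/175]
P' = (I − K·H)·P̄ = [76/175 96/175; 96/175 1991/175]

x' = [138/175, 73/175]
P' = [76/175 96/175; 96/175 1991/175]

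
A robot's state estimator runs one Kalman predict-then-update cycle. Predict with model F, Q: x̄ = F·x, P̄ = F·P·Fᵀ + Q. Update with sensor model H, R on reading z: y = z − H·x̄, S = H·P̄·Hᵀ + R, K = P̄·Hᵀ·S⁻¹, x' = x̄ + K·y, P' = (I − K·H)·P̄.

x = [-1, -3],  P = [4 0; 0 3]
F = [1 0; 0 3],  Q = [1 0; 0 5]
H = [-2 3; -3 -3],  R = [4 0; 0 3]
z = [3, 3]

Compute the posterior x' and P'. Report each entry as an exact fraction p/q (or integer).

x̄ = F·x = [-1, -9]
P̄ = F·P·Fᵀ + Q = [5 0; 0 32]
y = z − H·x̄ = [28, -27]
S = H·P̄·Hᵀ + R = [312 -258; -258 336]
K = P̄·Hᵀ·S⁻¹ = [-1205/6378 -605/3189; 208/1063 -144/1063]
x' = x̄ + K·y = [-3724/3189, 145/1063]
P' = (I − K·H)·P̄ = [845/3189 -80/1063; -80/1063 224/1063]

x' = [-3724/3189, 145/1063]
P' = [845/3189 -80/1063; -80/1063 224/1063]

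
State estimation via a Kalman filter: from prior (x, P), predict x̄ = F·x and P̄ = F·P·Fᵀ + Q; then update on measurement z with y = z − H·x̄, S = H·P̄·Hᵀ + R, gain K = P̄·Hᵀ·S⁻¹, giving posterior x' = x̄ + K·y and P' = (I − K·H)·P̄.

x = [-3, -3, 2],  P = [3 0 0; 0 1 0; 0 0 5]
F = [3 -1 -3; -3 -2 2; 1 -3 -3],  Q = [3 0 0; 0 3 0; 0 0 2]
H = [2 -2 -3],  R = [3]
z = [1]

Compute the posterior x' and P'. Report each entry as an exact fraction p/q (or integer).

x' = [85/46, 41/46, 21/46]
P' = [23183/414 -11941/414 7775/138; -11941/414 8195/414 -4435/138; 7775/138 -4435/138 2713/46]

x̄ = F·x = [-12, 19, 0]
P̄ = F·P·Fᵀ + Q = [76 -55 57; -55 54 -33; 57 -33 59]
y = z − H·x̄ = [63]
S = H·P̄·Hᵀ + R = [414]
K = P̄·Hᵀ·S⁻¹ = [91/414; -119/414; 1/138]
x' = x̄ + K·y = [85/46, 41/46, 21/46]
P' = (I − K·H)·P̄ = [23183/414 -11941/414 7775/138; -11941/414 8195/414 -4435/138; 7775/138 -4435/138 2713/46]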